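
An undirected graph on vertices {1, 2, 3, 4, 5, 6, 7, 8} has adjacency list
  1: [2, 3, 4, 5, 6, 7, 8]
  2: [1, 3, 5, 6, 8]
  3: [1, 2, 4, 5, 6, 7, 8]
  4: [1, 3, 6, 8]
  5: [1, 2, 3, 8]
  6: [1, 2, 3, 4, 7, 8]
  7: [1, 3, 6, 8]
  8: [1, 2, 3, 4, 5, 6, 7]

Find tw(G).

4

A width-4 tree decomposition is:
Bags: B1 = {1, 3, 6, 7, 8}  B2 = {1, 3, 4, 6, 8}  B3 = {1, 2, 3, 6, 8}  B4 = {1, 2, 3, 5, 8}
Tree: B1–B2, B1–B3, B3–B4
Every bag has size at most 5, so the width is 5 − 1 = 4 and tw(G) ≤ 4. Conversely, {1, 2, 3, 5, 8} is a clique of size 5, and the vertices of any clique must share a bag in every tree decomposition; so some bag has ≥ 5 vertices and tw(G) ≥ 4. Therefore the treewidth is 4.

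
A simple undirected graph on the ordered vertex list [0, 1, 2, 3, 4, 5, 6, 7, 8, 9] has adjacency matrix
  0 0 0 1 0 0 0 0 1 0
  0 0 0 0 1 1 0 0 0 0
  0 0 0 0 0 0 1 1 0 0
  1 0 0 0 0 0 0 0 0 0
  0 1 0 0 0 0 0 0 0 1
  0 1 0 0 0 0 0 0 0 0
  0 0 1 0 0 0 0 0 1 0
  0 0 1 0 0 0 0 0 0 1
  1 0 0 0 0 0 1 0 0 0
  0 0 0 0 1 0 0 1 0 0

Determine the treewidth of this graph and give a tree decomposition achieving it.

Every bag has size at most 2, so the width is 2 − 1 = 1 and tw(G) ≤ 1. G has an edge, so its treewidth is at least 1. Hence tw(G) = 1 exactly.

Treewidth 1.
One such decomposition:
Bags: B1 = {0, 3}  B2 = {0, 8}  B3 = {6, 8}  B4 = {2, 6}  B5 = {2, 7}  B6 = {7, 9}  B7 = {4, 9}  B8 = {1, 4}  B9 = {1, 5}
Tree: B1–B2, B2–B3, B3–B4, B4–B5, B5–B6, B6–B7, B7–B8, B8–B9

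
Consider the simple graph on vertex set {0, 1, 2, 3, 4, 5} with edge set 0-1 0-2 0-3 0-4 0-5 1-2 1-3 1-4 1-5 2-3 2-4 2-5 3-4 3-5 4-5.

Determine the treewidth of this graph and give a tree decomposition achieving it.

With just one bag of size 6, the width is 6 − 1 = 5, so tw(G) ≤ 5. Conversely, {0, 1, 2, 3, 4, 5} is a clique of size 6, and the vertices of any clique must share a bag in every tree decomposition; so some bag has ≥ 6 vertices and tw(G) ≥ 5. The upper and lower bounds meet at 5, so that is the treewidth.

Treewidth 5.
One optimal decomposition is:
Bags: B1 = {0, 1, 2, 3, 4, 5}
Tree: (single bag)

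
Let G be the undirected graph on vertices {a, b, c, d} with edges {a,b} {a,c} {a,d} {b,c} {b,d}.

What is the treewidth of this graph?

A width-2 tree decomposition is:
Bags: B1 = {a, b, c}  B2 = {a, b, d}
Tree: B1–B2
The largest bag has 3 vertices, giving width 2; this decomposition certifies tw(G) ≤ 2. For the lower bound, the 3 vertices {a, b, d} are pairwise adjacent, and any tree decomposition puts a clique entirely inside one bag — forcing width ≥ 2. Therefore the treewidth is 2.

2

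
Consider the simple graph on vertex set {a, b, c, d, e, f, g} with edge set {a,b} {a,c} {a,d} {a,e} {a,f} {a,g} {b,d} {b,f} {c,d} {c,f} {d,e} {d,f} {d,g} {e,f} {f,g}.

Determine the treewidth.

A width-3 tree decomposition is:
Bags: B1 = {a, d, e, f}  B2 = {a, b, d, f}  B3 = {a, d, f, g}  B4 = {a, c, d, f}
Tree: B1–B2, B2–B3, B2–B4
Each bag holds 4 vertices, so the decomposition has width 3, which upper-bounds the treewidth. For the lower bound, the 4 vertices {a, d, f, g} are pairwise adjacent, and any tree decomposition puts a clique entirely inside one bag — forcing width ≥ 3. The upper and lower bounds meet at 3, so that is the treewidth.

3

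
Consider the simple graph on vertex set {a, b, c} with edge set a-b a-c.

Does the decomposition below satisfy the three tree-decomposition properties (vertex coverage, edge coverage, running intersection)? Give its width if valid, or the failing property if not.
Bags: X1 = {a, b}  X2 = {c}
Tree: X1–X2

No — edge (a,c) lies in no bag.

A tree decomposition must satisfy three properties: every vertex lies in some bag; for every edge, both endpoints lie together in some bag; and for every vertex, the bags containing it form a connected subtree. Here edge (a,c) lies in no bag, so the decomposition is invalid.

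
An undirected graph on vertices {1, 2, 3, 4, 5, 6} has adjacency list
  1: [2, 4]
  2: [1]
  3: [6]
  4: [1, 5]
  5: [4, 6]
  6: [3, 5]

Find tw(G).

A width-1 tree decomposition is:
Bags: B1 = {3, 6}  B2 = {5, 6}  B3 = {4, 5}  B4 = {1, 4}  B5 = {1, 2}
Tree: B1–B2, B2–B3, B3–B4, B4–B5
Every bag has size at most 2, so the width is 2 − 1 = 1 and tw(G) ≤ 1. Since G has at least one edge (e.g. 3–6), it is not an edgeless graph, so tw(G) ≥ 1. Hence tw(G) = 1 exactly.

1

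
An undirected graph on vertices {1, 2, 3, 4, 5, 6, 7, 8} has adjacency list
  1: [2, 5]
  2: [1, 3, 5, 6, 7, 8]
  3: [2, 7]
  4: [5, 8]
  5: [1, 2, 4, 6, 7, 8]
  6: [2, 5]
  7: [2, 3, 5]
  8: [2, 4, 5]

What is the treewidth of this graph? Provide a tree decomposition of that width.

Each bag holds 3 vertices, so the decomposition has width 2, which upper-bounds the treewidth. Conversely, {2, 3, 7} is a clique of size 3, and the vertices of any clique must share a bag in every tree decomposition; so some bag has ≥ 3 vertices and tw(G) ≥ 2. Combining the bounds, tw(G) = 2.

Treewidth 2.
One optimal decomposition is:
Bags: B1 = {2, 5, 7}  B2 = {2, 3, 7}  B3 = {2, 5, 8}  B4 = {2, 5, 6}  B5 = {1, 2, 5}  B6 = {4, 5, 8}
Tree: B1–B2, B1–B3, B1–B4, B1–B5, B3–B6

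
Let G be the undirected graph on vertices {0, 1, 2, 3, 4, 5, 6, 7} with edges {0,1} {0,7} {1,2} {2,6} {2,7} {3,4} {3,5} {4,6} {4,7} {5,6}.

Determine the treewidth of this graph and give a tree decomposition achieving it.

Every bag has size at most 3, so the width is 3 − 1 = 2 and tw(G) ≤ 2. Since 3–5–6–4–3 is a cycle in G, G is not acyclic. Forests are exactly the graphs of treewidth ≤ 1, so tw(G) ≥ 2. The upper and lower bounds meet at 2, so that is the treewidth.

Treewidth 2.
One such decomposition:
Bags: B1 = {3, 4, 5}  B2 = {4, 5, 6}  B3 = {4, 6, 7}  B4 = {2, 6, 7}  B5 = {0, 2, 7}  B6 = {0, 1, 2}
Tree: B1–B2, B2–B3, B3–B4, B4–B5, B5–B6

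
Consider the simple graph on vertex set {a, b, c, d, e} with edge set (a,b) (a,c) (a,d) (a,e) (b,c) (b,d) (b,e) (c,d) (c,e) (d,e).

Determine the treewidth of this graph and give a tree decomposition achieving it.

A single bag containing all 5 vertices is trivially a valid decomposition of width 4. On the other hand G contains the 5-clique {a, b, c, d, e}. A clique must lie in a single bag of any decomposition, so no decomposition can have width below 4. Hence tw(G) = 4 exactly.

Treewidth 4.
Bags: B1 = {a, b, c, d, e}
Tree: (single bag)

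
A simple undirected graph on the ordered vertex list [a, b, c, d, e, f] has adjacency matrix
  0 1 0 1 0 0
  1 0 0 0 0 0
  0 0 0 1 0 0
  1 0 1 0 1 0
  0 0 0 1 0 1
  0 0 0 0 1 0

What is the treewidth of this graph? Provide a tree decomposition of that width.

Every bag has size at most 2, so the width is 2 − 1 = 1 and tw(G) ≤ 1. G has an edge, so its treewidth is at least 1. Combining the bounds, tw(G) = 1.

Treewidth 1.
One optimal decomposition is:
Bags: B1 = {d, e}  B2 = {c, d}  B3 = {a, d}  B4 = {e, f}  B5 = {a, b}
Tree: B1–B2, B1–B3, B1–B4, B3–B5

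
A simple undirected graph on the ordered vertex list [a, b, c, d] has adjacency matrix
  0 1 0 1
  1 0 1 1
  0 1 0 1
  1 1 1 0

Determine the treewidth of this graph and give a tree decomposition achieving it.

Treewidth 2.
One optimal decomposition is:
Bags: B1 = {b, c, d}  B2 = {a, b, d}
Tree: B1–B2

Every bag has size at most 3, so the width is 3 − 1 = 2 and tw(G) ≤ 2. On the other hand G contains the 3-clique {b, c, d}. A clique must lie in a single bag of any decomposition, so no decomposition can have width below 2. Therefore the treewidth is 2.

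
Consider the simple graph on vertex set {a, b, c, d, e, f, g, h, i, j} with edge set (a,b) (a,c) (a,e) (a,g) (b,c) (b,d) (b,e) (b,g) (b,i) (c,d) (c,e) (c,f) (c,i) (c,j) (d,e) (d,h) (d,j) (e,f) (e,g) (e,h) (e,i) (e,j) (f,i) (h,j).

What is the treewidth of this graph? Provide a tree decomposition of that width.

Treewidth 3.
One optimal decomposition is:
Bags: B1 = {a, b, c, e}  B2 = {b, c, d, e}  B3 = {b, c, e, i}  B4 = {c, e, f, i}  B5 = {a, b, e, g}  B6 = {c, d, e, j}  B7 = {d, e, h, j}
Tree: B1–B2, B1–B3, B3–B4, B1–B5, B2–B6, B6–B7

Every bag has size at most 4, so the width is 4 − 1 = 3 and tw(G) ≤ 3. For the lower bound, the 4 vertices {a, b, e, g} are pairwise adjacent, and any tree decomposition puts a clique entirely inside one bag — forcing width ≥ 3. Combining the bounds, tw(G) = 3.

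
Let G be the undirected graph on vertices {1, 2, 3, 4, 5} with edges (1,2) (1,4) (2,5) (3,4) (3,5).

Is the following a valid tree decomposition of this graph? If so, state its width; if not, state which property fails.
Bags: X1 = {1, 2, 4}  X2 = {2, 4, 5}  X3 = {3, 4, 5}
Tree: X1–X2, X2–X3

Yes; width 2.

Vertex coverage: the bags together contain {1, 2, 3, 4, 5}, the full vertex set. Edge coverage: each edge of G has both endpoints in at least one bag. Running intersection: for every vertex, the bags containing it form a connected subtree. All three properties hold, so this is a valid tree decomposition of width max|bag| − 1 = 2, and hence tw(G) ≤ 2.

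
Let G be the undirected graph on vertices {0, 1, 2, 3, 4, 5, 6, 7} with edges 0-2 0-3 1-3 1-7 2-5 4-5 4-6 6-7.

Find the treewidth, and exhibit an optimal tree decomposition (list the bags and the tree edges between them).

Every bag has size at most 3, so the width is 3 − 1 = 2 and tw(G) ≤ 2. The edges 5–4–6–7–1–3–0–2–5 form a cycle, so G is not a tree and its treewidth is at least 2. The upper and lower bounds meet at 2, so that is the treewidth.

Treewidth 2.
Bags: B1 = {4, 5, 6}  B2 = {5, 6, 7}  B3 = {1, 5, 7}  B4 = {1, 3, 5}  B5 = {0, 3, 5}  B6 = {0, 2, 5}
Tree: B1–B2, B2–B3, B3–B4, B4–B5, B5–B6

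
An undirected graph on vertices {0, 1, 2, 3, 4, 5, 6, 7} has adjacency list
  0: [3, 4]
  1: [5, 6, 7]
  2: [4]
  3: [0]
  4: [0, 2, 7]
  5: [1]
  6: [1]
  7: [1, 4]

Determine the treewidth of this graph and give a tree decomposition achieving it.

Treewidth 1.
Bags: B1 = {1, 7}  B2 = {4, 7}  B3 = {1, 5}  B4 = {2, 4}  B5 = {0, 4}  B6 = {1, 6}  B7 = {0, 3}
Tree: B1–B2, B1–B3, B2–B4, B4–B5, B3–B6, B5–B7

Each bag holds 2 vertices, so the decomposition has width 1, which upper-bounds the treewidth. Any graph with an edge has treewidth ≥ 1, and G has the edge 7–1. Therefore the treewidth is 1.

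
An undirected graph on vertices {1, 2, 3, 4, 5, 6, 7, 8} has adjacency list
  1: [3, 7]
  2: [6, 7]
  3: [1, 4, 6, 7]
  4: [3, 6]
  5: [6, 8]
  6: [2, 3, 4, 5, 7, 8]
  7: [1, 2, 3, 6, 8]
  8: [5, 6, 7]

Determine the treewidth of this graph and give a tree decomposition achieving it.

Each bag holds 3 vertices, so the decomposition has width 2, which upper-bounds the treewidth. Conversely, {1, 3, 7} is a clique of size 3, and the vertices of any clique must share a bag in every tree decomposition; so some bag has ≥ 3 vertices and tw(G) ≥ 2. Combining the bounds, tw(G) = 2.

Treewidth 2.
One such decomposition:
Bags: B1 = {3, 6, 7}  B2 = {1, 3, 7}  B3 = {6, 7, 8}  B4 = {3, 4, 6}  B5 = {5, 6, 8}  B6 = {2, 6, 7}
Tree: B1–B2, B1–B3, B1–B4, B3–B5, B3–B6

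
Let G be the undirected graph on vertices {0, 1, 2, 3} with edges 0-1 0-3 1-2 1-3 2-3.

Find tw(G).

A width-2 tree decomposition is:
Bags: B1 = {1, 2, 3}  B2 = {0, 1, 3}
Tree: B1–B2
Every bag has size at most 3, so the width is 3 − 1 = 2 and tw(G) ≤ 2. On the other hand G contains the 3-clique {0, 1, 3}. A clique must lie in a single bag of any decomposition, so no decomposition can have width below 2. Hence tw(G) = 2 exactly.

2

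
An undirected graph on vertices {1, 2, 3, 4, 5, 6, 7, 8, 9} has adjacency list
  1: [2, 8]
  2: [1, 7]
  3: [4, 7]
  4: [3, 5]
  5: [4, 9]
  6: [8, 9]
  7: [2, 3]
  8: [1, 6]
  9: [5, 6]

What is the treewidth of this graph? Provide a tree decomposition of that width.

Treewidth 2.
One such decomposition:
Bags: B1 = {4, 5, 9}  B2 = {3, 4, 9}  B3 = {3, 7, 9}  B4 = {2, 7, 9}  B5 = {1, 2, 9}  B6 = {1, 8, 9}  B7 = {6, 8, 9}
Tree: B1–B2, B2–B3, B3–B4, B4–B5, B5–B6, B6–B7

The largest bag has 3 vertices, giving width 2; this decomposition certifies tw(G) ≤ 2. For the lower bound, G contains the cycle 9–5–4–3–7–2–1–8–6–9, so G is not a forest; only forests have treewidth ≤ 1, hence tw(G) ≥ 2. Combining the bounds, tw(G) = 2.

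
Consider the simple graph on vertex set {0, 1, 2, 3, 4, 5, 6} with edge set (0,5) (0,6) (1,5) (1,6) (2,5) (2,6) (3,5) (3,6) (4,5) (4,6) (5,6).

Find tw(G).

2

A width-2 tree decomposition is:
Bags: B1 = {0, 5, 6}  B2 = {3, 5, 6}  B3 = {2, 5, 6}  B4 = {4, 5, 6}  B5 = {1, 5, 6}
Tree: B1–B2, B2–B3, B3–B4, B2–B5
Every bag has size at most 3, so the width is 3 − 1 = 2 and tw(G) ≤ 2. Conversely, {0, 5, 6} is a clique of size 3, and the vertices of any clique must share a bag in every tree decomposition; so some bag has ≥ 3 vertices and tw(G) ≥ 2. Hence tw(G) = 2 exactly.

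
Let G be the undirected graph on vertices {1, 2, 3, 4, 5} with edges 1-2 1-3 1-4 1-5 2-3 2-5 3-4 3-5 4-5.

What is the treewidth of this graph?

A width-3 tree decomposition is:
Bags: B1 = {1, 3, 4, 5}  B2 = {1, 2, 3, 5}
Tree: B1–B2
Each bag holds 4 vertices, so the decomposition has width 3, which upper-bounds the treewidth. On the other hand G contains the 4-clique {1, 2, 3, 5}. A clique must lie in a single bag of any decomposition, so no decomposition can have width below 3. Hence tw(G) = 3 exactly.

3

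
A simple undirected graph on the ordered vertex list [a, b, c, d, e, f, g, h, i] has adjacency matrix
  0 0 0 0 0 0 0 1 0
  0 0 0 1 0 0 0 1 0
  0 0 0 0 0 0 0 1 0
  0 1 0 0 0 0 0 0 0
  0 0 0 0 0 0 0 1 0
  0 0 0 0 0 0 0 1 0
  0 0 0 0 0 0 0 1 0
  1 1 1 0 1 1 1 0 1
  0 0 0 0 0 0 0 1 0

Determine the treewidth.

A width-1 tree decomposition is:
Bags: B1 = {b, h}  B2 = {f, h}  B3 = {g, h}  B4 = {c, h}  B5 = {h, i}  B6 = {e, h}  B7 = {a, h}  B8 = {b, d}
Tree: B1–B2, B1–B3, B1–B4, B4–B5, B2–B6, B4–B7, B1–B8
The largest bag has 2 vertices, giving width 1; this decomposition certifies tw(G) ≤ 1. Any graph with an edge has treewidth ≥ 1, and G has the edge h–b. The upper and lower bounds meet at 1, so that is the treewidth.

1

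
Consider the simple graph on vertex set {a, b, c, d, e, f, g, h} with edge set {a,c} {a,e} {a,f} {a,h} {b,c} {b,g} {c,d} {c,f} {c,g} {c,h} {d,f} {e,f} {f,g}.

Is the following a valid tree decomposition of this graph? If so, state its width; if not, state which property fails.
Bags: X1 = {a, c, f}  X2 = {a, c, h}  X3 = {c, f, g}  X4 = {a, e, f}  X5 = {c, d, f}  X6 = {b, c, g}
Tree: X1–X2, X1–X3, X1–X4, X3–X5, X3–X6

Yes; width 2.

Checking the three conditions: (i) the bags cover all of {a, b, c, d, e, f, g, h}; (ii) for each edge, some bag contains both endpoints; (iii) the bags containing any fixed vertex form a subtree. All hold, so the decomposition is valid with width 3 − 1 = 2.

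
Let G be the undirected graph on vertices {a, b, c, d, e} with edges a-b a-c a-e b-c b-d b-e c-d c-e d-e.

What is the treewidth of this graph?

A width-3 tree decomposition is:
Bags: B1 = {b, c, d, e}  B2 = {a, b, c, e}
Tree: B1–B2
Every bag has size at most 4, so the width is 4 − 1 = 3 and tw(G) ≤ 3. Conversely, {b, c, d, e} is a clique of size 4, and the vertices of any clique must share a bag in every tree decomposition; so some bag has ≥ 4 vertices and tw(G) ≥ 3. Therefore the treewidth is 3.

3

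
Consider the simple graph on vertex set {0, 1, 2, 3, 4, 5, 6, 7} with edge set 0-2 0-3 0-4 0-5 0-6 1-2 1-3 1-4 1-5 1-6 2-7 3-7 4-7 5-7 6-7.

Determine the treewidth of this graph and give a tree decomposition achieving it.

Treewidth 3.
One such decomposition:
Bags: B1 = {0, 1, 4, 7}  B2 = {0, 1, 5, 7}  B3 = {0, 1, 2, 7}  B4 = {0, 1, 3, 7}  B5 = {0, 1, 6, 7}
Tree: B1–B2, B2–B3, B3–B4, B4–B5

Each bag holds 4 vertices, so the decomposition has width 3, which upper-bounds the treewidth. For the lower bound: the 4 vertex sets {0,4}, {1,5}, {7}, {2} are disjoint, each induces a connected subgraph, and every pair is joined by at least one edge of G. Contracting each set to a single vertex therefore yields K_{4} as a minor, and since treewidth is minor-monotone, tw(G) ≥ tw(K_{4}) = 3. Therefore the treewidth is 3.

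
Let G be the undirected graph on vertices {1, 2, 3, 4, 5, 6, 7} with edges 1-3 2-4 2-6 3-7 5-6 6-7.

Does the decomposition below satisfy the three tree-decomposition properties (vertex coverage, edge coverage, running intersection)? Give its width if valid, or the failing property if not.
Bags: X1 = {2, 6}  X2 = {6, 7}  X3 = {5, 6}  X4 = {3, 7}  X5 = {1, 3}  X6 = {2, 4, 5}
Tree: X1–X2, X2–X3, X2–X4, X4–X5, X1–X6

No — bags containing vertex 5 are not connected in the tree.

A tree decomposition must satisfy three properties: every vertex lies in some bag; for every edge, both endpoints lie together in some bag; and for every vertex, the bags containing it form a connected subtree. Here bags containing vertex 5 are not connected in the tree, so the decomposition is invalid.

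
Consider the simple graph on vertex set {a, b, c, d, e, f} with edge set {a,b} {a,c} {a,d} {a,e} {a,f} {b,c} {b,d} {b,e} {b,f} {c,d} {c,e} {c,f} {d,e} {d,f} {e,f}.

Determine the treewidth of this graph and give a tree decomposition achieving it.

Treewidth 5.
One such decomposition:
Bags: B1 = {a, b, c, d, e, f}
Tree: (single bag)

With just one bag of size 6, the width is 6 − 1 = 5, so tw(G) ≤ 5. For the lower bound, the 6 vertices {a, b, c, d, e, f} are pairwise adjacent, and any tree decomposition puts a clique entirely inside one bag — forcing width ≥ 5. Combining the bounds, tw(G) = 5.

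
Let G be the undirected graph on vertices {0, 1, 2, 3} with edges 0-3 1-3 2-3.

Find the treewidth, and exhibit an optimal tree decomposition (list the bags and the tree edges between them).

Treewidth 1.
Bags: B1 = {2, 3}  B2 = {1, 3}  B3 = {0, 3}
Tree: B1–B2, B2–B3

The largest bag has 2 vertices, giving width 1; this decomposition certifies tw(G) ≤ 1. Since G has at least one edge (e.g. 2–3), it is not an edgeless graph, so tw(G) ≥ 1. The upper and lower bounds meet at 1, so that is the treewidth.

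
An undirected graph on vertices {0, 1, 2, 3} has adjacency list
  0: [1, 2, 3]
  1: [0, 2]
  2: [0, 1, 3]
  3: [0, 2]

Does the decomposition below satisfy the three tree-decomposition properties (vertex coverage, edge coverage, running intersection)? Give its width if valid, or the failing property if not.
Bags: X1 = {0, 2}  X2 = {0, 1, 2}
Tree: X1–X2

A tree decomposition must satisfy three properties: every vertex lies in some bag; for every edge, both endpoints lie together in some bag; and for every vertex, the bags containing it form a connected subtree. Here vertex 3 appears in no bag, so the decomposition is invalid.

No — vertex 3 appears in no bag.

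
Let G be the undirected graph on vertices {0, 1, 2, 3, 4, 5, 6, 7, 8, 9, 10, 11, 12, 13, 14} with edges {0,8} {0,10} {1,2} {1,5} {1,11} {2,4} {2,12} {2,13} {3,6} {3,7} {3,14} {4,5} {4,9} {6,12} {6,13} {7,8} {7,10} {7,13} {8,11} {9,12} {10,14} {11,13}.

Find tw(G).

A width-3 tree decomposition is:
Bags: B1 = {0, 3, 10, 14}  B2 = {0, 3, 7, 10}  B3 = {0, 3, 7, 8}  B4 = {3, 6, 7, 8}  B5 = {6, 7, 8, 13}  B6 = {6, 8, 11, 13}  B7 = {6, 11, 12, 13}  B8 = {2, 11, 12, 13}  B9 = {1, 2, 11, 12}  B10 = {1, 2, 9, 12}  B11 = {1, 2, 4, 9}  B12 = {1, 4, 5, 9}
Tree: B1–B2, B2–B3, B3–B4, B4–B5, B5–B6, B6–B7, B7–B8, B8–B9, B9–B10, B10–B11, B11–B12
Every bag has size at most 4, so the width is 4 − 1 = 3 and tw(G) ≤ 3. For the lower bound: the 4 vertex sets {0,10,14}, {3}, {7}, {6,8,11,13} are disjoint, each induces a connected subgraph, and every pair is joined by at least one edge of G. Contracting each set to a single vertex therefore yields K_{4} as a minor, and since treewidth is minor-monotone, tw(G) ≥ tw(K_{4}) = 3. Combining the bounds, tw(G) = 3.

3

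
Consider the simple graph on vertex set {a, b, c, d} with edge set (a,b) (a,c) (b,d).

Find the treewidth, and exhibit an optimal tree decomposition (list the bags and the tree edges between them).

Each bag holds 2 vertices, so the decomposition has width 1, which upper-bounds the treewidth. Any graph with an edge has treewidth ≥ 1, and G has the edge c–a. Combining the bounds, tw(G) = 1.

Treewidth 1.
One optimal decomposition is:
Bags: B1 = {a, c}  B2 = {a, b}  B3 = {b, d}
Tree: B1–B2, B2–B3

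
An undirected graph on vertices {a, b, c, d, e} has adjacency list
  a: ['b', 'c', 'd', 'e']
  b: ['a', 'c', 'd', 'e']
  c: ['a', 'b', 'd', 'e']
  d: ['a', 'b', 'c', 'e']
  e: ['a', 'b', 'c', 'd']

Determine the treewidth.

4

A width-4 tree decomposition is:
Bags: B1 = {a, b, c, d, e}
Tree: (single bag)
A single bag containing all 5 vertices is trivially a valid decomposition of width 4. For the lower bound, the 5 vertices {a, b, c, d, e} are pairwise adjacent, and any tree decomposition puts a clique entirely inside one bag — forcing width ≥ 4. Hence tw(G) = 4 exactly.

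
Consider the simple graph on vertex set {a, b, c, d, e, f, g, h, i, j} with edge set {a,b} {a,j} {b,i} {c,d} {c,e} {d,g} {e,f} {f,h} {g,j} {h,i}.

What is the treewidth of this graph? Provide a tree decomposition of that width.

Every bag has size at most 3, so the width is 3 − 1 = 2 and tw(G) ≤ 2. The edges g–j–a–b–i–h–f–e–c–d–g form a cycle, so G is not a tree and its treewidth is at least 2. Combining the bounds, tw(G) = 2.

Treewidth 2.
One such decomposition:
Bags: B1 = {a, g, j}  B2 = {a, b, g}  B3 = {b, g, i}  B4 = {g, h, i}  B5 = {f, g, h}  B6 = {e, f, g}  B7 = {c, e, g}  B8 = {c, d, g}
Tree: B1–B2, B2–B3, B3–B4, B4–B5, B5–B6, B6–B7, B7–B8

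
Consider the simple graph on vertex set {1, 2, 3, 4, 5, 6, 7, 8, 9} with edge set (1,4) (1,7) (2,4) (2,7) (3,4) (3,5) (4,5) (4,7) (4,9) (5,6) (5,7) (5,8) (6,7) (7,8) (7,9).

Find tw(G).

A width-2 tree decomposition is:
Bags: B1 = {5, 7, 8}  B2 = {4, 5, 7}  B3 = {4, 7, 9}  B4 = {5, 6, 7}  B5 = {3, 4, 5}  B6 = {1, 4, 7}  B7 = {2, 4, 7}
Tree: B1–B2, B2–B3, B1–B4, B2–B5, B3–B6, B6–B7
The largest bag has 3 vertices, giving width 2; this decomposition certifies tw(G) ≤ 2. For the lower bound, the 3 vertices {3, 4, 5} are pairwise adjacent, and any tree decomposition puts a clique entirely inside one bag — forcing width ≥ 2. Therefore the treewidth is 2.

2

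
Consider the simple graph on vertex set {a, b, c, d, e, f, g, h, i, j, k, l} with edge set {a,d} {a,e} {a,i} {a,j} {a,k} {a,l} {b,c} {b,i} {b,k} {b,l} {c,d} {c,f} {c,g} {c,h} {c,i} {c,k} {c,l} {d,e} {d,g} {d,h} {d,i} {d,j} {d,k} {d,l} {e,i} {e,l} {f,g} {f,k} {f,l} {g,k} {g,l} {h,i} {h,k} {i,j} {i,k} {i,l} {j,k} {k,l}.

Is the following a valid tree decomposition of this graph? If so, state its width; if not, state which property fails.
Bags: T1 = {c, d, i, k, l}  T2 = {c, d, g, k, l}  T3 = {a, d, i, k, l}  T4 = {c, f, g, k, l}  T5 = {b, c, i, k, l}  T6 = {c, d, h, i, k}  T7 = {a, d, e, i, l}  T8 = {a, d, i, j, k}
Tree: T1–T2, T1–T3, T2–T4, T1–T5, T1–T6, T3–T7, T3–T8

Checking the three conditions: (i) the bags cover all of {a, b, c, d, e, f, g, h, i, j, k, l}; (ii) for each edge, some bag contains both endpoints; (iii) the bags containing any fixed vertex form a subtree. All hold, so the decomposition is valid with width 5 − 1 = 4.

Yes; width 4.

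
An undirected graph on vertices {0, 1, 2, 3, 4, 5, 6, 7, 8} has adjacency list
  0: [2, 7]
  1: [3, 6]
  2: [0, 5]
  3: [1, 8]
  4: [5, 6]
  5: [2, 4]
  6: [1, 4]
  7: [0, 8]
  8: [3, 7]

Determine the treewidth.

A width-2 tree decomposition is:
Bags: B1 = {1, 3, 6}  B2 = {3, 6, 8}  B3 = {6, 7, 8}  B4 = {0, 6, 7}  B5 = {0, 2, 6}  B6 = {2, 5, 6}  B7 = {4, 5, 6}
Tree: B1–B2, B2–B3, B3–B4, B4–B5, B5–B6, B6–B7
Each bag holds 3 vertices, so the decomposition has width 2, which upper-bounds the treewidth. The edges 6–1–3–8–7–0–2–5–4–6 form a cycle, so G is not a tree and its treewidth is at least 2. The upper and lower bounds meet at 2, so that is the treewidth.

2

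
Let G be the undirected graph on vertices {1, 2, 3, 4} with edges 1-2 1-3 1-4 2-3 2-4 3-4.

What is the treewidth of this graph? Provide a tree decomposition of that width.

Treewidth 3.
Bags: B1 = {1, 2, 3, 4}
Tree: (single bag)

A single bag containing all 4 vertices is trivially a valid decomposition of width 3. For the lower bound, the 4 vertices {1, 2, 3, 4} are pairwise adjacent, and any tree decomposition puts a clique entirely inside one bag — forcing width ≥ 3. The upper and lower bounds meet at 3, so that is the treewidth.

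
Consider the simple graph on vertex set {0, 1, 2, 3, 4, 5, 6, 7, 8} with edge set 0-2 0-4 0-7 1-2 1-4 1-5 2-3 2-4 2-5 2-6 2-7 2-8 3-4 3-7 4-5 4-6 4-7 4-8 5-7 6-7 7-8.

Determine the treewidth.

3

A width-3 tree decomposition is:
Bags: B1 = {2, 4, 5, 7}  B2 = {1, 2, 4, 5}  B3 = {2, 4, 7, 8}  B4 = {2, 3, 4, 7}  B5 = {2, 4, 6, 7}  B6 = {0, 2, 4, 7}
Tree: B1–B2, B1–B3, B1–B4, B4–B5, B1–B6
Every bag has size at most 4, so the width is 4 − 1 = 3 and tw(G) ≤ 3. Conversely, {1, 2, 4, 5} is a clique of size 4, and the vertices of any clique must share a bag in every tree decomposition; so some bag has ≥ 4 vertices and tw(G) ≥ 3. Therefore the treewidth is 3.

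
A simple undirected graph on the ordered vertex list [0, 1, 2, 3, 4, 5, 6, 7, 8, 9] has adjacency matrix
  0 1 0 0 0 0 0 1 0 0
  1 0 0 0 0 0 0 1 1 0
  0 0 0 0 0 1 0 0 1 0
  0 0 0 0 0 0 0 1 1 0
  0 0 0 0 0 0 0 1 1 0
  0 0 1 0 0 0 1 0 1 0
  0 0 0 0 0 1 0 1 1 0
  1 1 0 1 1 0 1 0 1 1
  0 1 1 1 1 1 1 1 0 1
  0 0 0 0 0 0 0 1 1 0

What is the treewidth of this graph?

2

A width-2 tree decomposition is:
Bags: B1 = {3, 7, 8}  B2 = {4, 7, 8}  B3 = {6, 7, 8}  B4 = {5, 6, 8}  B5 = {2, 5, 8}  B6 = {1, 7, 8}  B7 = {7, 8, 9}  B8 = {0, 1, 7}
Tree: B1–B2, B2–B3, B3–B4, B4–B5, B1–B6, B3–B7, B6–B8
Each bag holds 3 vertices, so the decomposition has width 2, which upper-bounds the treewidth. Conversely, {0, 1, 7} is a clique of size 3, and the vertices of any clique must share a bag in every tree decomposition; so some bag has ≥ 3 vertices and tw(G) ≥ 2. The upper and lower bounds meet at 2, so that is the treewidth.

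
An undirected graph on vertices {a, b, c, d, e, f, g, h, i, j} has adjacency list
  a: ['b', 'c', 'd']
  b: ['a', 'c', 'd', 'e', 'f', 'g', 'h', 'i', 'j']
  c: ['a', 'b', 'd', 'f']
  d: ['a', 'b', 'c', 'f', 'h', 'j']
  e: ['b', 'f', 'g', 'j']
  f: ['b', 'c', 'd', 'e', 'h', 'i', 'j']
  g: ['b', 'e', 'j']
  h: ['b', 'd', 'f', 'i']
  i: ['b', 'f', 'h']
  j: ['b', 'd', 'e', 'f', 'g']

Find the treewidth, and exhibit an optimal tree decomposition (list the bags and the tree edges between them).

The largest bag has 4 vertices, giving width 3; this decomposition certifies tw(G) ≤ 3. For the lower bound, the 4 vertices {b, e, g, j} are pairwise adjacent, and any tree decomposition puts a clique entirely inside one bag — forcing width ≥ 3. Combining the bounds, tw(G) = 3.

Treewidth 3.
One optimal decomposition is:
Bags: B1 = {b, c, d, f}  B2 = {b, d, f, j}  B3 = {a, b, c, d}  B4 = {b, d, f, h}  B5 = {b, f, h, i}  B6 = {b, e, f, j}  B7 = {b, e, g, j}
Tree: B1–B2, B1–B3, B1–B4, B4–B5, B2–B6, B6–B7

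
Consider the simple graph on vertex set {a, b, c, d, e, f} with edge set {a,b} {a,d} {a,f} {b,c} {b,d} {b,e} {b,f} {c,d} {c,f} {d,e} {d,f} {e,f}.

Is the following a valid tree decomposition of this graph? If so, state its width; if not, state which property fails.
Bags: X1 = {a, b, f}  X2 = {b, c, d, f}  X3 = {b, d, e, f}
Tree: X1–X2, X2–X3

No — edge (d,a) lies in no bag.

A tree decomposition must satisfy three properties: every vertex lies in some bag; for every edge, both endpoints lie together in some bag; and for every vertex, the bags containing it form a connected subtree. Here edge (d,a) lies in no bag, so the decomposition is invalid.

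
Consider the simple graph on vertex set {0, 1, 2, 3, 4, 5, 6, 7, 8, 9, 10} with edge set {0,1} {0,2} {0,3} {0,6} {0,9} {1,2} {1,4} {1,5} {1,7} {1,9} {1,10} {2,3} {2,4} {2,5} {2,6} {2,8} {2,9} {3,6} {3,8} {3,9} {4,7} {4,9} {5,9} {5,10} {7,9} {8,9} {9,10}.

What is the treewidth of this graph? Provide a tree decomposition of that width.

Each bag holds 4 vertices, so the decomposition has width 3, which upper-bounds the treewidth. For the lower bound, the 4 vertices {2, 3, 8, 9} are pairwise adjacent, and any tree decomposition puts a clique entirely inside one bag — forcing width ≥ 3. Hence tw(G) = 3 exactly.

Treewidth 3.
One optimal decomposition is:
Bags: B1 = {0, 2, 3, 9}  B2 = {0, 1, 2, 9}  B3 = {1, 2, 4, 9}  B4 = {1, 2, 5, 9}  B5 = {1, 4, 7, 9}  B6 = {1, 5, 9, 10}  B7 = {2, 3, 8, 9}  B8 = {0, 2, 3, 6}
Tree: B1–B2, B2–B3, B2–B4, B3–B5, B4–B6, B1–B7, B1–B8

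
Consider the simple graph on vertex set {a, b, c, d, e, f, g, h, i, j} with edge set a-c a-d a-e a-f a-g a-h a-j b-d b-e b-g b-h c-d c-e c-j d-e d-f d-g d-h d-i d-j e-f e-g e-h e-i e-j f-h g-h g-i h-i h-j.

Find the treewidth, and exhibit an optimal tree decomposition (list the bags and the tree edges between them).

Every bag has size at most 5, so the width is 5 − 1 = 4 and tw(G) ≤ 4. On the other hand G contains the 5-clique {a, d, e, g, h}. A clique must lie in a single bag of any decomposition, so no decomposition can have width below 4. The upper and lower bounds meet at 4, so that is the treewidth.

Treewidth 4.
One such decomposition:
Bags: B1 = {a, d, e, g, h}  B2 = {a, d, e, f, h}  B3 = {a, d, e, h, j}  B4 = {a, c, d, e, j}  B5 = {d, e, g, h, i}  B6 = {b, d, e, g, h}
Tree: B1–B2, B2–B3, B3–B4, B1–B5, B1–B6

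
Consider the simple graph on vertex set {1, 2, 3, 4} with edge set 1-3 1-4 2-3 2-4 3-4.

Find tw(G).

2

A width-2 tree decomposition is:
Bags: B1 = {1, 3, 4}  B2 = {2, 3, 4}
Tree: B1–B2
The largest bag has 3 vertices, giving width 2; this decomposition certifies tw(G) ≤ 2. Conversely, {1, 3, 4} is a clique of size 3, and the vertices of any clique must share a bag in every tree decomposition; so some bag has ≥ 3 vertices and tw(G) ≥ 2. Therefore the treewidth is 2.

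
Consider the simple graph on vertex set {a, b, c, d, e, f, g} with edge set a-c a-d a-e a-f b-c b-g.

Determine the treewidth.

A width-1 tree decomposition is:
Bags: B1 = {a, c}  B2 = {a, e}  B3 = {a, f}  B4 = {b, c}  B5 = {b, g}  B6 = {a, d}
Tree: B1–B2, B2–B3, B1–B4, B4–B5, B1–B6
The largest bag has 2 vertices, giving width 1; this decomposition certifies tw(G) ≤ 1. Since G has at least one edge (e.g. a–c), it is not an edgeless graph, so tw(G) ≥ 1. Hence tw(G) = 1 exactly.

1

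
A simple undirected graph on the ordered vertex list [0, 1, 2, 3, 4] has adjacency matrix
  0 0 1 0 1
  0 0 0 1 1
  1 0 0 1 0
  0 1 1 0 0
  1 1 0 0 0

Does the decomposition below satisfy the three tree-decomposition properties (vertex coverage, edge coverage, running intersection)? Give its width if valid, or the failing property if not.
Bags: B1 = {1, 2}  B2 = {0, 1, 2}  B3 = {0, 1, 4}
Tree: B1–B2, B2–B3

No — vertex 3 appears in no bag.

A tree decomposition must satisfy three properties: every vertex lies in some bag; for every edge, both endpoints lie together in some bag; and for every vertex, the bags containing it form a connected subtree. Here vertex 3 appears in no bag, so the decomposition is invalid.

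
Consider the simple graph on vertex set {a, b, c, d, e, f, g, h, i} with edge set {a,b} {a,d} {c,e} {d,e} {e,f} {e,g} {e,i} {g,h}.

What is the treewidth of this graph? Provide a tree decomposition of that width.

Treewidth 1.
One such decomposition:
Bags: B1 = {e, g}  B2 = {d, e}  B3 = {a, d}  B4 = {e, i}  B5 = {e, f}  B6 = {a, b}  B7 = {c, e}  B8 = {g, h}
Tree: B1–B2, B2–B3, B2–B4, B1–B5, B3–B6, B2–B7, B1–B8

Each bag holds 2 vertices, so the decomposition has width 1, which upper-bounds the treewidth. Since G has at least one edge (e.g. e–g), it is not an edgeless graph, so tw(G) ≥ 1. Therefore the treewidth is 1.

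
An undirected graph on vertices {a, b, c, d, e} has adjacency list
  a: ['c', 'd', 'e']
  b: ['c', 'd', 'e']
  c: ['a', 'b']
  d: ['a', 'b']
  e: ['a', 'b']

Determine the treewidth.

A width-2 tree decomposition is:
Bags: B1 = {a, b, d}  B2 = {a, b, c}  B3 = {a, b, e}
Tree: B1–B2, B2–B3
Every bag has size at most 3, so the width is 3 − 1 = 2 and tw(G) ≤ 2. Since d–a–c–b–d is a cycle in G, G is not acyclic. Forests are exactly the graphs of treewidth ≤ 1, so tw(G) ≥ 2. Combining the bounds, tw(G) = 2.

2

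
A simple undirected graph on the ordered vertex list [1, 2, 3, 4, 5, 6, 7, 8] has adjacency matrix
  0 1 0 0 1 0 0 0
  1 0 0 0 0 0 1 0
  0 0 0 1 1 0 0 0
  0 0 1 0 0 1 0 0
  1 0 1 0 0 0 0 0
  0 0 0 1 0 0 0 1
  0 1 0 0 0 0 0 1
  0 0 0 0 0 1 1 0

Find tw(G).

2

A width-2 tree decomposition is:
Bags: B1 = {2, 7, 8}  B2 = {1, 2, 8}  B3 = {1, 5, 8}  B4 = {3, 5, 8}  B5 = {3, 4, 8}  B6 = {4, 6, 8}
Tree: B1–B2, B2–B3, B3–B4, B4–B5, B5–B6
Every bag has size at most 3, so the width is 3 − 1 = 2 and tw(G) ≤ 2. The edges 8–7–2–1–5–3–4–6–8 form a cycle, so G is not a tree and its treewidth is at least 2. Hence tw(G) = 2 exactly.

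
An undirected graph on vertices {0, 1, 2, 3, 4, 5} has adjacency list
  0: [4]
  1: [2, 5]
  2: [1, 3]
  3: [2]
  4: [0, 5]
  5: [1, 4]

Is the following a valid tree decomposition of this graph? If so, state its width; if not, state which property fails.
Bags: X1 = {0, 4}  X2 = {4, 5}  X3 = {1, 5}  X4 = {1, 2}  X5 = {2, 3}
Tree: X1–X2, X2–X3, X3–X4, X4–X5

Vertex coverage: the bags together contain {0, 1, 2, 3, 4, 5}, the full vertex set. Edge coverage: each edge of G has both endpoints in at least one bag. Running intersection: for every vertex, the bags containing it form a connected subtree. All three properties hold, so this is a valid tree decomposition of width max|bag| − 1 = 1, and hence tw(G) ≤ 1.

Yes; width 1.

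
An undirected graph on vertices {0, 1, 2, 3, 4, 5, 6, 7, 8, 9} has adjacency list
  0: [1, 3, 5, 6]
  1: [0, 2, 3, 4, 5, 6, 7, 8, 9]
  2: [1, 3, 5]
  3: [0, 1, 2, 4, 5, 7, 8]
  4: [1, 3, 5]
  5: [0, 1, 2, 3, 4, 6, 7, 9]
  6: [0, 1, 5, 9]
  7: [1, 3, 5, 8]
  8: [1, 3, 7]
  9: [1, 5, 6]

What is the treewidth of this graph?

3

A width-3 tree decomposition is:
Bags: B1 = {1, 3, 5, 7}  B2 = {0, 1, 3, 5}  B3 = {0, 1, 5, 6}  B4 = {1, 3, 7, 8}  B5 = {1, 5, 6, 9}  B6 = {1, 2, 3, 5}  B7 = {1, 3, 4, 5}
Tree: B1–B2, B2–B3, B1–B4, B3–B5, B1–B6, B1–B7
Every bag has size at most 4, so the width is 4 − 1 = 3 and tw(G) ≤ 3. For the lower bound, the 4 vertices {1, 3, 7, 8} are pairwise adjacent, and any tree decomposition puts a clique entirely inside one bag — forcing width ≥ 3. Therefore the treewidth is 3.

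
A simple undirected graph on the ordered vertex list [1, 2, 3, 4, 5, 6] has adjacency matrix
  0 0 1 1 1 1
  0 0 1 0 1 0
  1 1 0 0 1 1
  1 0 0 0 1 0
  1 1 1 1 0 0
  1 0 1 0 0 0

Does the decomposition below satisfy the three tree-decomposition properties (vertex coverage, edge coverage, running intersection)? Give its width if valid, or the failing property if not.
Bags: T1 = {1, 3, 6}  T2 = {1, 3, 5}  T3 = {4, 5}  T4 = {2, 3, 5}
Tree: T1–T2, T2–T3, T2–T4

No — edge (1,4) lies in no bag.

A tree decomposition must satisfy three properties: every vertex lies in some bag; for every edge, both endpoints lie together in some bag; and for every vertex, the bags containing it form a connected subtree. Here edge (1,4) lies in no bag, so the decomposition is invalid.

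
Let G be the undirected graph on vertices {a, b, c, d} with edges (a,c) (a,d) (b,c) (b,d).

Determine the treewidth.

2

A width-2 tree decomposition is:
Bags: B1 = {a, c, d}  B2 = {b, c, d}
Tree: B1–B2
Every bag has size at most 3, so the width is 3 − 1 = 2 and tw(G) ≤ 2. Since d–a–c–b–d is a cycle in G, G is not acyclic. Forests are exactly the graphs of treewidth ≤ 1, so tw(G) ≥ 2. Therefore the treewidth is 2.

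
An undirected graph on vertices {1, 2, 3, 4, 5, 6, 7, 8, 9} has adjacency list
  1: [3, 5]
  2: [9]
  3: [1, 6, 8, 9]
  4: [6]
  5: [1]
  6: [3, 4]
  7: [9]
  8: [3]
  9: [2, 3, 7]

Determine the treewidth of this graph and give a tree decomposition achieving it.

The largest bag has 2 vertices, giving width 1; this decomposition certifies tw(G) ≤ 1. Any graph with an edge has treewidth ≥ 1, and G has the edge 9–3. Hence tw(G) = 1 exactly.

Treewidth 1.
Bags: B1 = {3, 9}  B2 = {3, 6}  B3 = {1, 3}  B4 = {2, 9}  B5 = {3, 8}  B6 = {7, 9}  B7 = {4, 6}  B8 = {1, 5}
Tree: B1–B2, B1–B3, B1–B4, B3–B5, B4–B6, B2–B7, B3–B8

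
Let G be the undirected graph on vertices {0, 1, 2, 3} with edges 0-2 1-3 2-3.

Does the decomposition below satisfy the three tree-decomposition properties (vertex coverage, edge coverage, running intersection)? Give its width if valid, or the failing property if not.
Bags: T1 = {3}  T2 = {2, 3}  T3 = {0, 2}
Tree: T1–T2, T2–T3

A tree decomposition must satisfy three properties: every vertex lies in some bag; for every edge, both endpoints lie together in some bag; and for every vertex, the bags containing it form a connected subtree. Here vertex 1 appears in no bag, so the decomposition is invalid.

No — vertex 1 appears in no bag.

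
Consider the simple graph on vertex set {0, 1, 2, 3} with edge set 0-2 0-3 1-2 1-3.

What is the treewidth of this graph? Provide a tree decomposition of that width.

Treewidth 2.
One optimal decomposition is:
Bags: B1 = {0, 1, 2}  B2 = {0, 1, 3}
Tree: B1–B2

Each bag holds 3 vertices, so the decomposition has width 2, which upper-bounds the treewidth. For the lower bound, G contains the cycle 1–2–0–3–1, so G is not a forest; only forests have treewidth ≤ 1, hence tw(G) ≥ 2. Combining the bounds, tw(G) = 2.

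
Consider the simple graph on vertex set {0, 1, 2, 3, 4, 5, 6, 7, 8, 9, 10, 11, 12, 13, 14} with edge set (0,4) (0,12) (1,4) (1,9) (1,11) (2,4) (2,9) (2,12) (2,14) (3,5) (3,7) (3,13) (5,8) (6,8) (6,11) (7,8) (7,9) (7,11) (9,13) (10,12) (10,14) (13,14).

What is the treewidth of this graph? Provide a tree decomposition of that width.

The largest bag has 4 vertices, giving width 3; this decomposition certifies tw(G) ≤ 3. For the lower bound: the 4 vertex sets {0,10,12}, {4}, {2}, {1,9,13,14} are disjoint, each induces a connected subgraph, and every pair is joined by at least one edge of G. Contracting each set to a single vertex therefore yields K_{4} as a minor, and since treewidth is minor-monotone, tw(G) ≥ tw(K_{4}) = 3. The upper and lower bounds meet at 3, so that is the treewidth.

Treewidth 3.
One optimal decomposition is:
Bags: B1 = {0, 4, 10, 12}  B2 = {2, 4, 10, 12}  B3 = {2, 4, 10, 14}  B4 = {1, 2, 4, 14}  B5 = {1, 2, 9, 14}  B6 = {1, 9, 13, 14}  B7 = {1, 9, 11, 13}  B8 = {7, 9, 11, 13}  B9 = {3, 7, 11, 13}  B10 = {3, 6, 7, 11}  B11 = {3, 6, 7, 8}  B12 = {3, 5, 6, 8}
Tree: B1–B2, B2–B3, B3–B4, B4–B5, B5–B6, B6–B7, B7–B8, B8–B9, B9–B10, B10–B11, B11–B12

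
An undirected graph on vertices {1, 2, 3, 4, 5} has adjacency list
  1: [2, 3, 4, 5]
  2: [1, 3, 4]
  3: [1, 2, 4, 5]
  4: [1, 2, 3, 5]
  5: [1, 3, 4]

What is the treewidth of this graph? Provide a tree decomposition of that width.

Each bag holds 4 vertices, so the decomposition has width 3, which upper-bounds the treewidth. On the other hand G contains the 4-clique {1, 2, 3, 4}. A clique must lie in a single bag of any decomposition, so no decomposition can have width below 3. Therefore the treewidth is 3.

Treewidth 3.
One optimal decomposition is:
Bags: B1 = {1, 3, 4, 5}  B2 = {1, 2, 3, 4}
Tree: B1–B2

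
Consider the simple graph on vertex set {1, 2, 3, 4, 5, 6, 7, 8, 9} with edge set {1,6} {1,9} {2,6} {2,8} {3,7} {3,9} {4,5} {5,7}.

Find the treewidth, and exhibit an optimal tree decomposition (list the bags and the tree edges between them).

Each bag holds 2 vertices, so the decomposition has width 1, which upper-bounds the treewidth. Since G has at least one edge (e.g. 4–5), it is not an edgeless graph, so tw(G) ≥ 1. The upper and lower bounds meet at 1, so that is the treewidth.

Treewidth 1.
Bags: B1 = {4, 5}  B2 = {5, 7}  B3 = {3, 7}  B4 = {3, 9}  B5 = {1, 9}  B6 = {1, 6}  B7 = {2, 6}  B8 = {2, 8}
Tree: B1–B2, B2–B3, B3–B4, B4–B5, B5–B6, B6–B7, B7–B8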